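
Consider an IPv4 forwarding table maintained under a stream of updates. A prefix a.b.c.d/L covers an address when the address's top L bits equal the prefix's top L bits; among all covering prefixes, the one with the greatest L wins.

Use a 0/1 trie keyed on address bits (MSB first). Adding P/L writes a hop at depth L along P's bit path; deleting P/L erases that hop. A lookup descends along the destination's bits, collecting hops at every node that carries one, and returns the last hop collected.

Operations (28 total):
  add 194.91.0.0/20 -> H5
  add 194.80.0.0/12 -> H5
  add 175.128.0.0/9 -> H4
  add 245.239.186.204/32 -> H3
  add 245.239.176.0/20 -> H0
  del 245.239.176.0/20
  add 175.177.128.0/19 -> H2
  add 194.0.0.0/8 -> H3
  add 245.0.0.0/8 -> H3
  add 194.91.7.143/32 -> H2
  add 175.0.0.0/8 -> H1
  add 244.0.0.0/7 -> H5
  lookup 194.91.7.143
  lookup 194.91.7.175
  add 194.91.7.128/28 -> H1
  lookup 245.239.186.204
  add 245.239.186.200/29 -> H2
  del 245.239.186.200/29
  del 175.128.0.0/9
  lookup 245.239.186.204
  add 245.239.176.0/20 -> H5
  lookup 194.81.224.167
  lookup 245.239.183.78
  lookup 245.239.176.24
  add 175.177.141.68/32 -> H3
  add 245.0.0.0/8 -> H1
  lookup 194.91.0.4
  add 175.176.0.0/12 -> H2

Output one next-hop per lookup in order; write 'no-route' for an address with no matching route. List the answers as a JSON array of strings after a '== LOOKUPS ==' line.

Process each operation:
  + 194.91.0.0/20 (H5) depth=20
  + 194.80.0.0/12 (H5) depth=12
  + 175.128.0.0/9 (H4) depth=9
  + 245.239.186.204/32 (H3) depth=32
  + 245.239.176.0/20 (H0) depth=20
  - 245.239.176.0/20 clear@20
  + 175.177.128.0/19 (H2) depth=19
  + 194.0.0.0/8 (H3) depth=8
  + 245.0.0.0/8 (H3) depth=8
  + 194.91.7.143/32 (H2) depth=32
  + 175.0.0.0/8 (H1) depth=8
  + 244.0.0.0/7 (H5) depth=7
  Q 194.91.7.143: descend 11000010010110110000011110001111 ; hops seen [H3,H5,H5,H2] ; pick H2
  Q 194.91.7.175: descend 11000010010110110000011110 ; hops seen [H3,H5,H5] ; pick H5
  + 194.91.7.128/28 (H1) depth=28
  Q 245.239.186.204: descend 11110101111011111011101011001100 ; hops seen [H5,H3,H3] ; pick H3
  + 245.239.186.200/29 (H2) depth=29
  - 245.239.186.200/29 clear@29
  - 175.128.0.0/9 clear@9
  Q 245.239.186.204: descend 11110101111011111011101011001100 ; hops seen [H5,H3,H3] ; pick H3
  + 245.239.176.0/20 (H5) depth=20
  Q 194.81.224.167: descend 110000100101 ; hops seen [H3,H5] ; pick H5
  Q 245.239.183.78: descend 11110101111011111011 ; hops seen [H5,H3,H5] ; pick H5
  Q 245.239.176.24: descend 11110101111011111011 ; hops seen [H5,H3,H5] ; pick H5
  + 175.177.141.68/32 (H3) depth=32
  + 245.0.0.0/8 (H1) depth=8
  Q 194.91.0.4: descend 110000100101101100000 ; hops seen [H3,H5,H5] ; pick H5
  + 175.176.0.0/12 (H2) depth=12

== LOOKUPS ==
["H2","H5","H3","H3","H5","H5","H5","H5"]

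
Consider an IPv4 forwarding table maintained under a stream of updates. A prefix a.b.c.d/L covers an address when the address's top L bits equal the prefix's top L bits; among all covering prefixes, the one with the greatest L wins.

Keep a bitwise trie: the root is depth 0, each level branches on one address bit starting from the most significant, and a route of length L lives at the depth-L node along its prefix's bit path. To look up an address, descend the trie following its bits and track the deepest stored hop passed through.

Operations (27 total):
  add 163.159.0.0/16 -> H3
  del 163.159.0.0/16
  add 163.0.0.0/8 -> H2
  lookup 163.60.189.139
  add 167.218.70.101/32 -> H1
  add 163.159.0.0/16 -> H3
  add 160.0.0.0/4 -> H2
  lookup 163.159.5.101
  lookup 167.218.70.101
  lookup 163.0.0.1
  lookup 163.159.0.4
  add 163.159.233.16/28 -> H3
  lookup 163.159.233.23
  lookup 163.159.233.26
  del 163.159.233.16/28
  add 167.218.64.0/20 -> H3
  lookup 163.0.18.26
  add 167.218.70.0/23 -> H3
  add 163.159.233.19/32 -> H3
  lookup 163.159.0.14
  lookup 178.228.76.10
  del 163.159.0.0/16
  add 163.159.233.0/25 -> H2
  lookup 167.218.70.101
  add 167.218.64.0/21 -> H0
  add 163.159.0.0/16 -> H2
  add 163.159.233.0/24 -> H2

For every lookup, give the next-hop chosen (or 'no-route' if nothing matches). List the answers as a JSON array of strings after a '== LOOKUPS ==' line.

Process each operation:
  add 163.159.0.0/16 -> H3 at depth 16
  - 163.159.0.0/16 clear@16
  add 163.0.0.0/8 -> H2 at depth 8
  ? 163.60.189.139  path d0:-→d1:-→d2:-→d3:-→d4:-→d5:-→d6:-→d7:-→d8:H2  best=H2
  add 167.218.70.101/32 -> H1 at depth 32
  add 163.159.0.0/16 -> H3 at depth 16
  add 160.0.0.0/4 -> H2 at depth 4
  ? 163.159.5.101  path d0:-→d1:-→d2:-→d3:-→d4:H2→d5:-→d6:-→d7:-→d8:H2→d9:-→d10:-→d11:-→d12:-→d13:-→d14:-→d15:-→d16:H3  best=H3
  ? 167.218.70.101  path d0:-→d1:-→d2:-→d3:-→d4:H2→d5:-→d6:-→d7:-→d8:-→d9:-→d10:-→d11:-→d12:-→d13:-→d14:-→d15:-→d16:-→d17:-→d18:-→d19:-→d20:-→d21:-→d22:-→d23:-→d24:-→d25:-→d26:-→d27:-→d28:-→d29:-→d30:-→d31:-→d32:H1  best=H1
  ? 163.0.0.1  path d0:-→d1:-→d2:-→d3:-→d4:H2→d5:-→d6:-→d7:-→d8:H2  best=H2
  ? 163.159.0.4  path d0:-→d1:-→d2:-→d3:-→d4:H2→d5:-→d6:-→d7:-→d8:H2→d9:-→d10:-→d11:-→d12:-→d13:-→d14:-→d15:-→d16:H3  best=H3
  add 163.159.233.16/28 -> H3 at depth 28
  ? 163.159.233.23  path d0:-→d1:-→d2:-→d3:-→d4:H2→d5:-→d6:-→d7:-→d8:H2→d9:-→d10:-→d11:-→d12:-→d13:-→d14:-→d15:-→d16:H3→d17:-→d18:-→d19:-→d20:-→d21:-→d22:-→d23:-→d24:-→d25:-→d26:-→d27:-→d28:H3  best=H3
  ? 163.159.233.26  path d0:-→d1:-→d2:-→d3:-→d4:H2→d5:-→d6:-→d7:-→d8:H2→d9:-→d10:-→d11:-→d12:-→d13:-→d14:-→d15:-→d16:H3→d17:-→d18:-→d19:-→d20:-→d21:-→d22:-→d23:-→d24:-→d25:-→d26:-→d27:-→d28:H3  best=H3
  - 163.159.233.16/28 clear@28
  add 167.218.64.0/20 -> H3 at depth 20
  ? 163.0.18.26  path d0:-→d1:-→d2:-→d3:-→d4:H2→d5:-→d6:-→d7:-→d8:H2  best=H2
  add 167.218.70.0/23 -> H3 at depth 23
  add 163.159.233.19/32 -> H3 at depth 32
  ? 163.159.0.14  path d0:-→d1:-→d2:-→d3:-→d4:H2→d5:-→d6:-→d7:-→d8:H2→d9:-→d10:-→d11:-→d12:-→d13:-→d14:-→d15:-→d16:H3  best=H3
  ? 178.228.76.10  path d0:-→d1:-→d2:-→d3:-  best=no-route
  - 163.159.0.0/16 clear@16
  add 163.159.233.0/25 -> H2 at depth 25
  ? 167.218.70.101  path d0:-→d1:-→d2:-→d3:-→d4:H2→d5:-→d6:-→d7:-→d8:-→d9:-→d10:-→d11:-→d12:-→d13:-→d14:-→d15:-→d16:-→d17:-→d18:-→d19:-→d20:H3→d21:-→d22:-→d23:H3→d24:-→d25:-→d26:-→d27:-→d28:-→d29:-→d30:-→d31:-→d32:H1  best=H1
  add 167.218.64.0/21 -> H0 at depth 21
  add 163.159.0.0/16 -> H2 at depth 16
  add 163.159.233.0/24 -> H2 at depth 24

== LOOKUPS ==
["H2","H3","H1","H2","H3","H3","H3","H2","H3","no-route","H1"]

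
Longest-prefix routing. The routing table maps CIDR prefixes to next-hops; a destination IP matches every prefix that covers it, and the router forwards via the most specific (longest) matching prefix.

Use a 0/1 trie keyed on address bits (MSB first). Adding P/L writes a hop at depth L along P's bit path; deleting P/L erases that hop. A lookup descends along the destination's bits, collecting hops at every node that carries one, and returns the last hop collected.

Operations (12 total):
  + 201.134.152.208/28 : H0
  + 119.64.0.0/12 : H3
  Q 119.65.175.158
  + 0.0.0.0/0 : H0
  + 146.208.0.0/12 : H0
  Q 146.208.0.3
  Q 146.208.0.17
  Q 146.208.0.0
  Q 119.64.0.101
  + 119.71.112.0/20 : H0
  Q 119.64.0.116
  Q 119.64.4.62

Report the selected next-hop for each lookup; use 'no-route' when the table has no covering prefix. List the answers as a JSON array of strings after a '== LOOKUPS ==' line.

Process each operation:
  + 201.134.152.208/28 (H0) depth=28
  + 119.64.0.0/12 (H3) depth=12
  ? 119.65.175.158  path d0:-→d1:-→d2:-→d3:-→d4:-→d5:-→d6:-→d7:-→d8:-→d9:-→d10:-→d11:-→d12:H3  best=H3
  + 0.0.0.0/0 (H0) depth=0
  + 146.208.0.0/12 (H0) depth=12
  ? 146.208.0.3  path d0:H0→d1:-→d2:-→d3:-→d4:-→d5:-→d6:-→d7:-→d8:-→d9:-→d10:-→d11:-→d12:H0  best=H0
  ? 146.208.0.17  path d0:H0→d1:-→d2:-→d3:-→d4:-→d5:-→d6:-→d7:-→d8:-→d9:-→d10:-→d11:-→d12:H0  best=H0
  ? 146.208.0.0  path d0:H0→d1:-→d2:-→d3:-→d4:-→d5:-→d6:-→d7:-→d8:-→d9:-→d10:-→d11:-→d12:H0  best=H0
  ? 119.64.0.101  path d0:H0→d1:-→d2:-→d3:-→d4:-→d5:-→d6:-→d7:-→d8:-→d9:-→d10:-→d11:-→d12:H3  best=H3
  + 119.71.112.0/20 (H0) depth=20
  ? 119.64.0.116  path d0:H0→d1:-→d2:-→d3:-→d4:-→d5:-→d6:-→d7:-→d8:-→d9:-→d10:-→d11:-→d12:H3→d13:-  best=H3
  ? 119.64.4.62  path d0:H0→d1:-→d2:-→d3:-→d4:-→d5:-→d6:-→d7:-→d8:-→d9:-→d10:-→d11:-→d12:H3→d13:-  best=H3

== LOOKUPS ==
["H3","H0","H0","H0","H3","H3","H3"]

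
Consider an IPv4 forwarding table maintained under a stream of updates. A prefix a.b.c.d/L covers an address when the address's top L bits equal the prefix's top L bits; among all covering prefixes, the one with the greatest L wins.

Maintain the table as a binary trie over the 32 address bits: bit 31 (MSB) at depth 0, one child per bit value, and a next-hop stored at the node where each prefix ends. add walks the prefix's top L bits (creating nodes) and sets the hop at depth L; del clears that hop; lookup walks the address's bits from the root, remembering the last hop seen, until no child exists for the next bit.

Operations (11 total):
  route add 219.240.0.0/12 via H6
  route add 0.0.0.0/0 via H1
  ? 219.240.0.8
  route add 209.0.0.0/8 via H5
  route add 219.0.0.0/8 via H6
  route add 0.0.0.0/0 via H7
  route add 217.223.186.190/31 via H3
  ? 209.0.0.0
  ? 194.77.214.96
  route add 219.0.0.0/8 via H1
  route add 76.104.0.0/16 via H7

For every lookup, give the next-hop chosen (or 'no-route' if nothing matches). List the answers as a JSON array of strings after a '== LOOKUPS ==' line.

Process each operation:
  add 219.240.0.0/12 -> H6 at depth 12
  add 0.0.0.0/0 -> H1 at depth 0
  Q 219.240.0.8: descend 110110111111 ; hops seen [H1,H6] ; pick H6
  add 209.0.0.0/8 -> H5 at depth 8
  add 219.0.0.0/8 -> H6 at depth 8
  add 0.0.0.0/0 -> H7 at depth 0
  add 217.223.186.190/31 -> H3 at depth 31
  Q 209.0.0.0: descend 11010001 ; hops seen [H7,H5] ; pick H5
  Q 194.77.214.96: descend 110 ; hops seen [H7] ; pick H7
  add 219.0.0.0/8 -> H1 at depth 8
  add 76.104.0.0/16 -> H7 at depth 16

== LOOKUPS ==
["H6","H5","H7"]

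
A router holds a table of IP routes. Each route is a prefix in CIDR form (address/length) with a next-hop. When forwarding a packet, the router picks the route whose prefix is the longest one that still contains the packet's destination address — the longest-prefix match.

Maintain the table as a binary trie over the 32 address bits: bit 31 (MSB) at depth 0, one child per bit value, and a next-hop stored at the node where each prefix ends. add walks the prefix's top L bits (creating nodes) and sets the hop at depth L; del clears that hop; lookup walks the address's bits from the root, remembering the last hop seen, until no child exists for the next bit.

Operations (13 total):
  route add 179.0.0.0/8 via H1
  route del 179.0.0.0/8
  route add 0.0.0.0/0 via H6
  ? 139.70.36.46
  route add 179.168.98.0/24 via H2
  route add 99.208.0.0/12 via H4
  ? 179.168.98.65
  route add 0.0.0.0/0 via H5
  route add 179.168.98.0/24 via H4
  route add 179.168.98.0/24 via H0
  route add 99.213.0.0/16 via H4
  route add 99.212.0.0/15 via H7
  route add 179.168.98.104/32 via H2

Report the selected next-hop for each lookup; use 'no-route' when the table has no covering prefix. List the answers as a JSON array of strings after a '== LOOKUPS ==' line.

Process each operation:
  + 179.0.0.0/8 (H1) depth=8
  del 179.0.0.0/8 (clear depth 8)
  + 0.0.0.0/0 (H6) depth=0
  lookup 139.70.36.46: bits 10 walk d0:H6→d1:-→d2:- -> H6
  + 179.168.98.0/24 (H2) depth=24
  + 99.208.0.0/12 (H4) depth=12
  lookup 179.168.98.65: bits 101100111010100001100010 walk d0:H6→d1:-→d2:-→d3:-→d4:-→d5:-→d6:-→d7:-→d8:-→d9:-→d10:-→d11:-→d12:-→d13:-→d14:-→d15:-→d16:-→d17:-→d18:-→d19:-→d20:-→d21:-→d22:-→d23:-→d24:H2 -> H2
  + 0.0.0.0/0 (H5) depth=0
  + 179.168.98.0/24 (H4) depth=24
  + 179.168.98.0/24 (H0) depth=24
  + 99.213.0.0/16 (H4) depth=16
  + 99.212.0.0/15 (H7) depth=15
  + 179.168.98.104/32 (H2) depth=32

== LOOKUPS ==
["H6","H2"]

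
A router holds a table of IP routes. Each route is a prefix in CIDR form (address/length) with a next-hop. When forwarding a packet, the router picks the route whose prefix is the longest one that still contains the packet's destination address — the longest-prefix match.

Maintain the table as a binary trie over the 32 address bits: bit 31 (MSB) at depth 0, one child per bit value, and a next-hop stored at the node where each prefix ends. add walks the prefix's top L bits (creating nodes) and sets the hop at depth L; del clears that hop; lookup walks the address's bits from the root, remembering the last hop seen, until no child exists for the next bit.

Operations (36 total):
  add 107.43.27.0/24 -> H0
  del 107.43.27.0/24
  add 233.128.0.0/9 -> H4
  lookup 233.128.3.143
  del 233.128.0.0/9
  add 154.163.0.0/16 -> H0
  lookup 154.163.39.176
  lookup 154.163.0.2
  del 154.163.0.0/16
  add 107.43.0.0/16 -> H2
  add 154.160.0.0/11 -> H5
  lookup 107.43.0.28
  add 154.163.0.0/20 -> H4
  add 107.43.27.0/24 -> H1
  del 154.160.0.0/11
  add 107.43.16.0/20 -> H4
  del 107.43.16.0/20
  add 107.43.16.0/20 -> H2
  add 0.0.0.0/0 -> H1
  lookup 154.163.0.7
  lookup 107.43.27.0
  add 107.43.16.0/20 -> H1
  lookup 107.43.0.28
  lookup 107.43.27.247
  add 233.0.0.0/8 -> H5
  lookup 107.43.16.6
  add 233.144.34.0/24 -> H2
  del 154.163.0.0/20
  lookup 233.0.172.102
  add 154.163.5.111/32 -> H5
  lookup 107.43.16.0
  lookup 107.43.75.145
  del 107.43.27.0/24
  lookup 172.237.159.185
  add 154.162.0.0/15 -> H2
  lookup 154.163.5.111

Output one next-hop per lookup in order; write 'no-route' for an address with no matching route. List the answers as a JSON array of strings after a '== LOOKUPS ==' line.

Apply in order:
  add 107.43.27.0/24 -> H0 at depth 24
  del 107.43.27.0/24 (clear depth 24)
  add 233.128.0.0/9 -> H4 at depth 9
  lookup 233.128.3.143: bits 111010011 walk d0:-→d1:-→d2:-→d3:-→d4:-→d5:-→d6:-→d7:-→d8:-→d9:H4 -> H4
  del 233.128.0.0/9 (clear depth 9)
  add 154.163.0.0/16 -> H0 at depth 16
  lookup 154.163.39.176: bits 1001101010100011 walk d0:-→d1:-→d2:-→d3:-→d4:-→d5:-→d6:-→d7:-→d8:-→d9:-→d10:-→d11:-→d12:-→d13:-→d14:-→d15:-→d16:H0 -> H0
  lookup 154.163.0.2: bits 1001101010100011 walk d0:-→d1:-→d2:-→d3:-→d4:-→d5:-→d6:-→d7:-→d8:-→d9:-→d10:-→d11:-→d12:-→d13:-→d14:-→d15:-→d16:H0 -> H0
  del 154.163.0.0/16 (clear depth 16)
  add 107.43.0.0/16 -> H2 at depth 16
  add 154.160.0.0/11 -> H5 at depth 11
  lookup 107.43.0.28: bits 0110101100101011000 walk d0:-→d1:-→d2:-→d3:-→d4:-→d5:-→d6:-→d7:-→d8:-→d9:-→d10:-→d11:-→d12:-→d13:-→d14:-→d15:-→d16:H2→d17:-→d18:-→d19:- -> H2
  add 154.163.0.0/20 -> H4 at depth 20
  add 107.43.27.0/24 -> H1 at depth 24
  del 154.160.0.0/11 (clear depth 11)
  add 107.43.16.0/20 -> H4 at depth 20
  del 107.43.16.0/20 (clear depth 20)
  add 107.43.16.0/20 -> H2 at depth 20
  add 0.0.0.0/0 -> H1 at depth 0
  lookup 154.163.0.7: bits 10011010101000110000 walk d0:H1→d1:-→d2:-→d3:-→d4:-→d5:-→d6:-→d7:-→d8:-→d9:-→d10:-→d11:-→d12:-→d13:-→d14:-→d15:-→d16:-→d17:-→d18:-→d19:-→d20:H4 -> H4
  lookup 107.43.27.0: bits 011010110010101100011011 walk d0:H1→d1:-→d2:-→d3:-→d4:-→d5:-→d6:-→d7:-→d8:-→d9:-→d10:-→d11:-→d12:-→d13:-→d14:-→d15:-→d16:H2→d17:-→d18:-→d19:-→d20:H2→d21:-→d22:-→d23:-→d24:H1 -> H1
  add 107.43.16.0/20 -> H1 at depth 20
  lookup 107.43.0.28: bits 0110101100101011000 walk d0:H1→d1:-→d2:-→d3:-→d4:-→d5:-→d6:-→d7:-→d8:-→d9:-→d10:-→d11:-→d12:-→d13:-→d14:-→d15:-→d16:H2→d17:-→d18:-→d19:- -> H2
  lookup 107.43.27.247: bits 011010110010101100011011 walk d0:H1→d1:-→d2:-→d3:-→d4:-→d5:-→d6:-→d7:-→d8:-→d9:-→d10:-→d11:-→d12:-→d13:-→d14:-→d15:-→d16:H2→d17:-→d18:-→d19:-→d20:H1→d21:-→d22:-→d23:-→d24:H1 -> H1
  add 233.0.0.0/8 -> H5 at depth 8
  lookup 107.43.16.6: bits 01101011001010110001 walk d0:H1→d1:-→d2:-→d3:-→d4:-→d5:-→d6:-→d7:-→d8:-→d9:-→d10:-→d11:-→d12:-→d13:-→d14:-→d15:-→d16:H2→d17:-→d18:-→d19:-→d20:H1 -> H1
  add 233.144.34.0/24 -> H2 at depth 24
  del 154.163.0.0/20 (clear depth 20)
  lookup 233.0.172.102: bits 11101001 walk d0:H1→d1:-→d2:-→d3:-→d4:-→d5:-→d6:-→d7:-→d8:H5 -> H5
  add 154.163.5.111/32 -> H5 at depth 32
  lookup 107.43.16.0: bits 01101011001010110001 walk d0:H1→d1:-→d2:-→d3:-→d4:-→d5:-→d6:-→d7:-→d8:-→d9:-→d10:-→d11:-→d12:-→d13:-→d14:-→d15:-→d16:H2→d17:-→d18:-→d19:-→d20:H1 -> H1
  lookup 107.43.75.145: bits 01101011001010110 walk d0:H1→d1:-→d2:-→d3:-→d4:-→d5:-→d6:-→d7:-→d8:-→d9:-→d10:-→d11:-→d12:-→d13:-→d14:-→d15:-→d16:H2→d17:- -> H2
  del 107.43.27.0/24 (clear depth 24)
  lookup 172.237.159.185: bits 10 walk d0:H1→d1:-→d2:- -> H1
  add 154.162.0.0/15 -> H2 at depth 15
  lookup 154.163.5.111: bits 10011010101000110000010101101111 walk d0:H1→d1:-→d2:-→d3:-→d4:-→d5:-→d6:-→d7:-→d8:-→d9:-→d10:-→d11:-→d12:-→d13:-→d14:-→d15:H2→d16:-→d17:-→d18:-→d19:-→d20:-→d21:-→d22:-→d23:-→d24:-→d25:-→d26:-→d27:-→d28:-→d29:-→d30:-→d31:-→d32:H5 -> H5

== LOOKUPS ==
["H4","H0","H0","H2","H4","H1","H2","H1","H1","H5","H1","H2","H1","H5"]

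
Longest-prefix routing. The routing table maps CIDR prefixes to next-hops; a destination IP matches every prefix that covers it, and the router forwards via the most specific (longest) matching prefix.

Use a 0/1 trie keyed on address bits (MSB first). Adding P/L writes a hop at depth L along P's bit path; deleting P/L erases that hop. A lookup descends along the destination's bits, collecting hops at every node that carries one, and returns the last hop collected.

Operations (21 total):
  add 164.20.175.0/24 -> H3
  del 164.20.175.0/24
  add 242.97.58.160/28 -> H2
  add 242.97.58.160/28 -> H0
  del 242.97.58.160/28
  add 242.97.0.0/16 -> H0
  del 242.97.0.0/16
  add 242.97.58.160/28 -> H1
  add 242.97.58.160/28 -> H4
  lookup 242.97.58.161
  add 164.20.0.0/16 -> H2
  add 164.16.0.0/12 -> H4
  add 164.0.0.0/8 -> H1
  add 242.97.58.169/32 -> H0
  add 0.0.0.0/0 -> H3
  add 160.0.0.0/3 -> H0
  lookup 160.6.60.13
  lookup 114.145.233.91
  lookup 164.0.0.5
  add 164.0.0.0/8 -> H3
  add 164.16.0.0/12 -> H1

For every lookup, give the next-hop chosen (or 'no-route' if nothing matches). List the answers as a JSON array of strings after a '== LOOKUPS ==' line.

Trace:
  + 164.20.175.0/24 (H3) depth=24
  del 164.20.175.0/24 (clear depth 24)
  + 242.97.58.160/28 (H2) depth=28
  + 242.97.58.160/28 (H0) depth=28
  del 242.97.58.160/28 (clear depth 28)
  + 242.97.0.0/16 (H0) depth=16
  del 242.97.0.0/16 (clear depth 16)
  + 242.97.58.160/28 (H1) depth=28
  + 242.97.58.160/28 (H4) depth=28
  ? 242.97.58.161  path d0:-→d1:-→d2:-→d3:-→d4:-→d5:-→d6:-→d7:-→d8:-→d9:-→d10:-→d11:-→d12:-→d13:-→d14:-→d15:-→d16:-→d17:-→d18:-→d19:-→d20:-→d21:-→d22:-→d23:-→d24:-→d25:-→d26:-→d27:-→d28:H4  best=H4
  + 164.20.0.0/16 (H2) depth=16
  + 164.16.0.0/12 (H4) depth=12
  + 164.0.0.0/8 (H1) depth=8
  + 242.97.58.169/32 (H0) depth=32
  + 0.0.0.0/0 (H3) depth=0
  + 160.0.0.0/3 (H0) depth=3
  ? 160.6.60.13  path d0:H3→d1:-→d2:-→d3:H0→d4:-→d5:-  best=H0
  ? 114.145.233.91  path d0:H3  best=H3
  ? 164.0.0.5  path d0:H3→d1:-→d2:-→d3:H0→d4:-→d5:-→d6:-→d7:-→d8:H1→d9:-→d10:-→d11:-  best=H1
  + 164.0.0.0/8 (H3) depth=8
  + 164.16.0.0/12 (H1) depth=12

== LOOKUPS ==
["H4","H0","H3","H1"]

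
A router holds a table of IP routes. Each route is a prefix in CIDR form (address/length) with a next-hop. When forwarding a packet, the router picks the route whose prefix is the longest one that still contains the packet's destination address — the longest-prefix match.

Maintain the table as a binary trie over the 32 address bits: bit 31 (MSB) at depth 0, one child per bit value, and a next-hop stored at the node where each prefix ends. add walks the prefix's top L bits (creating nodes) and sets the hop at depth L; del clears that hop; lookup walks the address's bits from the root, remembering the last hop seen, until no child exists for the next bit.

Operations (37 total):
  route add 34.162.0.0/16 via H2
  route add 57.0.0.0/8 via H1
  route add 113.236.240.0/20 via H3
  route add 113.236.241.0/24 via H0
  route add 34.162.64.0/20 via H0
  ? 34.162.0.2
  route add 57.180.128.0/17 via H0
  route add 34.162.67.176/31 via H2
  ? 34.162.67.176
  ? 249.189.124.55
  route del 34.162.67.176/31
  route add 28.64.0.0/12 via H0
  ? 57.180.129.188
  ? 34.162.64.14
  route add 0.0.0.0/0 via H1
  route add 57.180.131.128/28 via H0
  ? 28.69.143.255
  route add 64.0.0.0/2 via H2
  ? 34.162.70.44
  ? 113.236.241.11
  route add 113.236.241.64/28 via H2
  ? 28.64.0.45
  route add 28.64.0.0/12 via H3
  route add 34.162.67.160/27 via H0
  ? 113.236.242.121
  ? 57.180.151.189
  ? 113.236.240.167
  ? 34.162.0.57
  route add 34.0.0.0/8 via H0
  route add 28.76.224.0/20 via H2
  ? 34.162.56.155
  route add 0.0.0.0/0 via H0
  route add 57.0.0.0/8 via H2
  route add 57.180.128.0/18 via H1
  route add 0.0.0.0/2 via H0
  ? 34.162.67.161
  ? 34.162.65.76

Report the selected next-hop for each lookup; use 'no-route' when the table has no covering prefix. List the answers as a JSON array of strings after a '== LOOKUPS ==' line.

Process each operation:
  + 34.162.0.0/16 (H2) depth=16
  + 57.0.0.0/8 (H1) depth=8
  + 113.236.240.0/20 (H3) depth=20
  + 113.236.241.0/24 (H0) depth=24
  + 34.162.64.0/20 (H0) depth=20
  lookup 34.162.0.2: bits 00100010101000100 walk d0:-→d1:-→d2:-→d3:-→d4:-→d5:-→d6:-→d7:-→d8:-→d9:-→d10:-→d11:-→d12:-→d13:-→d14:-→d15:-→d16:H2→d17:- -> H2
  + 57.180.128.0/17 (H0) depth=17
  + 34.162.67.176/31 (H2) depth=31
  lookup 34.162.67.176: bits 0010001010100010010000111011000 walk d0:-→d1:-→d2:-→d3:-→d4:-→d5:-→d6:-→d7:-→d8:-→d9:-→d10:-→d11:-→d12:-→d13:-→d14:-→d15:-→d16:H2→d17:-→d18:-→d19:-→d20:H0→d21:-→d22:-→d23:-→d24:-→d25:-→d26:-→d27:-→d28:-→d29:-→d30:-→d31:H2 -> H2
  lookup 249.189.124.55: bits ε walk d0:- -> no-route
  del 34.162.67.176/31 (clear depth 31)
  + 28.64.0.0/12 (H0) depth=12
  lookup 57.180.129.188: bits 00111001101101001 walk d0:-→d1:-→d2:-→d3:-→d4:-→d5:-→d6:-→d7:-→d8:H1→d9:-→d10:-→d11:-→d12:-→d13:-→d14:-→d15:-→d16:-→d17:H0 -> H0
  lookup 34.162.64.14: bits 0010001010100010010000 walk d0:-→d1:-→d2:-→d3:-→d4:-→d5:-→d6:-→d7:-→d8:-→d9:-→d10:-→d11:-→d12:-→d13:-→d14:-→d15:-→d16:H2→d17:-→d18:-→d19:-→d20:H0→d21:-→d22:- -> H0
  + 0.0.0.0/0 (H1) depth=0
  + 57.180.131.128/28 (H0) depth=28
  lookup 28.69.143.255: bits 000111000100 walk d0:H1→d1:-→d2:-→d3:-→d4:-→d5:-→d6:-→d7:-→d8:-→d9:-→d10:-→d11:-→d12:H0 -> H0
  + 64.0.0.0/2 (H2) depth=2
  lookup 34.162.70.44: bits 001000101010001001000 walk d0:H1→d1:-→d2:-→d3:-→d4:-→d5:-→d6:-→d7:-→d8:-→d9:-→d10:-→d11:-→d12:-→d13:-→d14:-→d15:-→d16:H2→d17:-→d18:-→d19:-→d20:H0→d21:- -> H0
  lookup 113.236.241.11: bits 011100011110110011110001 walk d0:H1→d1:-→d2:H2→d3:-→d4:-→d5:-→d6:-→d7:-→d8:-→d9:-→d10:-→d11:-→d12:-→d13:-→d14:-→d15:-→d16:-→d17:-→d18:-→d19:-→d20:H3→d21:-→d22:-→d23:-→d24:H0 -> H0
  + 113.236.241.64/28 (H2) depth=28
  lookup 28.64.0.45: bits 000111000100 walk d0:H1→d1:-→d2:-→d3:-→d4:-→d5:-→d6:-→d7:-→d8:-→d9:-→d10:-→d11:-→d12:H0 -> H0
  + 28.64.0.0/12 (H3) depth=12
  + 34.162.67.160/27 (H0) depth=27
  lookup 113.236.242.121: bits 0111000111101100111100 walk d0:H1→d1:-→d2:H2→d3:-→d4:-→d5:-→d6:-→d7:-→d8:-→d9:-→d10:-→d11:-→d12:-→d13:-→d14:-→d15:-→d16:-→d17:-→d18:-→d19:-→d20:H3→d21:-→d22:- -> H3
  lookup 57.180.151.189: bits 0011100110110100100 walk d0:H1→d1:-→d2:-→d3:-→d4:-→d5:-→d6:-→d7:-→d8:H1→d9:-→d10:-→d11:-→d12:-→d13:-→d14:-→d15:-→d16:-→d17:H0→d18:-→d19:- -> H0
  lookup 113.236.240.167: bits 01110001111011001111000 walk d0:H1→d1:-→d2:H2→d3:-→d4:-→d5:-→d6:-→d7:-→d8:-→d9:-→d10:-→d11:-→d12:-→d13:-→d14:-→d15:-→d16:-→d17:-→d18:-→d19:-→d20:H3→d21:-→d22:-→d23:- -> H3
  lookup 34.162.0.57: bits 00100010101000100 walk d0:H1→d1:-→d2:-→d3:-→d4:-→d5:-→d6:-→d7:-→d8:-→d9:-→d10:-→d11:-→d12:-→d13:-→d14:-→d15:-→d16:H2→d17:- -> H2
  + 34.0.0.0/8 (H0) depth=8
  + 28.76.224.0/20 (H2) depth=20
  lookup 34.162.56.155: bits 00100010101000100 walk d0:H1→d1:-→d2:-→d3:-→d4:-→d5:-→d6:-→d7:-→d8:H0→d9:-→d10:-→d11:-→d12:-→d13:-→d14:-→d15:-→d16:H2→d17:- -> H2
  + 0.0.0.0/0 (H0) depth=0
  + 57.0.0.0/8 (H2) depth=8
  + 57.180.128.0/18 (H1) depth=18
  + 0.0.0.0/2 (H0) depth=2
  lookup 34.162.67.161: bits 001000101010001001000011101 walk d0:H0→d1:-→d2:H0→d3:-→d4:-→d5:-→d6:-→d7:-→d8:H0→d9:-→d10:-→d11:-→d12:-→d13:-→d14:-→d15:-→d16:H2→d17:-→d18:-→d19:-→d20:H0→d21:-→d22:-→d23:-→d24:-→d25:-→d26:-→d27:H0 -> H0
  lookup 34.162.65.76: bits 0010001010100010010000 walk d0:H0→d1:-→d2:H0→d3:-→d4:-→d5:-→d6:-→d7:-→d8:H0→d9:-→d10:-→d11:-→d12:-→d13:-→d14:-→d15:-→d16:H2→d17:-→d18:-→d19:-→d20:H0→d21:-→d22:- -> H0

== LOOKUPS ==
["H2","H2","no-route","H0","H0","H0","H0","H0","H0","H3","H0","H3","H2","H2","H0","H0"]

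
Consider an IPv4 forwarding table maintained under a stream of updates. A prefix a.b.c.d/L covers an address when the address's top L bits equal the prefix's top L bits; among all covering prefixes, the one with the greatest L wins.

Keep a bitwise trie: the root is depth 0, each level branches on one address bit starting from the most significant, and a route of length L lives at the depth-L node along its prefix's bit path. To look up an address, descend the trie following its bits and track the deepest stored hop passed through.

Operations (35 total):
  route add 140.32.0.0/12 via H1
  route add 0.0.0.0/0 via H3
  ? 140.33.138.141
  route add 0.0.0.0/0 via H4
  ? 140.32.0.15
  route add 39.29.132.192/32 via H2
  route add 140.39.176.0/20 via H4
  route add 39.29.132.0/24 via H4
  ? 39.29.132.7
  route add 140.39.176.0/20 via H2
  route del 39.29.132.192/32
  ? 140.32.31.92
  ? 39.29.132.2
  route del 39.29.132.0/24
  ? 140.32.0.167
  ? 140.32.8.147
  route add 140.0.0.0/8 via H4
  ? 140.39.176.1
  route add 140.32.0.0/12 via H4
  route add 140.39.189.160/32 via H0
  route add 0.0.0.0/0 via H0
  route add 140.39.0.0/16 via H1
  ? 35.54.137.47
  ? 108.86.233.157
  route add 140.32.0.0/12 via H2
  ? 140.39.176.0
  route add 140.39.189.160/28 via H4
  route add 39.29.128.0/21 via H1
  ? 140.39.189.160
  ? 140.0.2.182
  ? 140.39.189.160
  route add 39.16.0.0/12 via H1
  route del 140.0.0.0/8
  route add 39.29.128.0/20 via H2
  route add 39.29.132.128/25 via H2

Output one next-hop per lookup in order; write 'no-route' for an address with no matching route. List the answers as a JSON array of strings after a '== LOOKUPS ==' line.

Trace:
  add 140.32.0.0/12 -> H1 at depth 12
  add 0.0.0.0/0 -> H3 at depth 0
  Q 140.33.138.141: descend 100011000010 ; hops seen [H3,H1] ; pick H1
  add 0.0.0.0/0 -> H4 at depth 0
  Q 140.32.0.15: descend 100011000010 ; hops seen [H4,H1] ; pick H1
  add 39.29.132.192/32 -> H2 at depth 32
  add 140.39.176.0/20 -> H4 at depth 20
  add 39.29.132.0/24 -> H4 at depth 24
  Q 39.29.132.7: descend 001001110001110110000100 ; hops seen [H4,H4] ; pick H4
  add 140.39.176.0/20 -> H2 at depth 20
  del 39.29.132.192/32 (clear depth 32)
  Q 140.32.31.92: descend 1000110000100 ; hops seen [H4,H1] ; pick H1
  Q 39.29.132.2: descend 001001110001110110000100 ; hops seen [H4,H4] ; pick H4
  del 39.29.132.0/24 (clear depth 24)
  Q 140.32.0.167: descend 1000110000100 ; hops seen [H4,H1] ; pick H1
  Q 140.32.8.147: descend 1000110000100 ; hops seen [H4,H1] ; pick H1
  add 140.0.0.0/8 -> H4 at depth 8
  Q 140.39.176.1: descend 10001100001001111011 ; hops seen [H4,H4,H1,H2] ; pick H2
  add 140.32.0.0/12 -> H4 at depth 12
  add 140.39.189.160/32 -> H0 at depth 32
  add 0.0.0.0/0 -> H0 at depth 0
  add 140.39.0.0/16 -> H1 at depth 16
  Q 35.54.137.47: descend 00100 ; hops seen [H0] ; pick H0
  Q 108.86.233.157: descend 0 ; hops seen [H0] ; pick H0
  add 140.32.0.0/12 -> H2 at depth 12
  Q 140.39.176.0: descend 10001100001001111011 ; hops seen [H0,H4,H2,H1,H2] ; pick H2
  add 140.39.189.160/28 -> H4 at depth 28
  add 39.29.128.0/21 -> H1 at depth 21
  Q 140.39.189.160: descend 10001100001001111011110110100000 ; hops seen [H0,H4,H2,H1,H2,H4,H0] ; pick H0
  Q 140.0.2.182: descend 1000110000 ; hops seen [H0,H4] ; pick H4
  Q 140.39.189.160: descend 10001100001001111011110110100000 ; hops seen [H0,H4,H2,H1,H2,H4,H0] ; pick H0
  add 39.16.0.0/12 -> H1 at depth 12
  del 140.0.0.0/8 (clear depth 8)
  add 39.29.128.0/20 -> H2 at depth 20
  add 39.29.132.128/25 -> H2 at depth 25

== LOOKUPS ==
["H1","H1","H4","H1","H4","H1","H1","H2","H0","H0","H2","H0","H4","H0"]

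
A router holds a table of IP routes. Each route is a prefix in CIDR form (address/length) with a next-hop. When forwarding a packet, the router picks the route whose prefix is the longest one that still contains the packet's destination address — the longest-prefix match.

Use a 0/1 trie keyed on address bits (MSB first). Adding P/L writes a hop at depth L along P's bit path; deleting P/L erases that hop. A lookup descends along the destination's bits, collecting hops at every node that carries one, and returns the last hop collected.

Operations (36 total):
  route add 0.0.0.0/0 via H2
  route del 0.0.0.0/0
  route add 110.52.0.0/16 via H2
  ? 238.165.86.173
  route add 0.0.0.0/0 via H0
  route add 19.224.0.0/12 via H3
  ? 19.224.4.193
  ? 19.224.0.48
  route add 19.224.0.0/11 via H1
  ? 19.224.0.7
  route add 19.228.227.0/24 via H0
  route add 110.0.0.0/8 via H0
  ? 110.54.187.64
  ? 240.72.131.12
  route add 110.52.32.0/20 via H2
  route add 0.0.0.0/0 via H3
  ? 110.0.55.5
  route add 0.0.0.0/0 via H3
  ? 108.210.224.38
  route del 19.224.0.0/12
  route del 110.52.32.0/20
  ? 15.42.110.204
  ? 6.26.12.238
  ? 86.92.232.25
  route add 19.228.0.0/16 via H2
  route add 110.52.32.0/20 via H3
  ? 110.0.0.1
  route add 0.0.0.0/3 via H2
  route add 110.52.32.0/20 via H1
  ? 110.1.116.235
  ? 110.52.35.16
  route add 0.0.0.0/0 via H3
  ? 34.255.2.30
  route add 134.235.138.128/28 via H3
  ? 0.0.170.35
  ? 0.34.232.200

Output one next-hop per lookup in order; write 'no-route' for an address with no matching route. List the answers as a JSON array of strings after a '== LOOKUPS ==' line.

Trace:
  add 0.0.0.0/0 -> H2 at depth 0
  del 0.0.0.0/0 (clear depth 0)
  add 110.52.0.0/16 -> H2 at depth 16
  lookup 238.165.86.173: bits ε walk d0:- -> no-route
  add 0.0.0.0/0 -> H0 at depth 0
  add 19.224.0.0/12 -> H3 at depth 12
  lookup 19.224.4.193: bits 000100111110 walk d0:H0→d1:-→d2:-→d3:-→d4:-→d5:-→d6:-→d7:-→d8:-→d9:-→d10:-→d11:-→d12:H3 -> H3
  lookup 19.224.0.48: bits 000100111110 walk d0:H0→d1:-→d2:-→d3:-→d4:-→d5:-→d6:-→d7:-→d8:-→d9:-→d10:-→d11:-→d12:H3 -> H3
  add 19.224.0.0/11 -> H1 at depth 11
  lookup 19.224.0.7: bits 000100111110 walk d0:H0→d1:-→d2:-→d3:-→d4:-→d5:-→d6:-→d7:-→d8:-→d9:-→d10:-→d11:H1→d12:H3 -> H3
  add 19.228.227.0/24 -> H0 at depth 24
  add 110.0.0.0/8 -> H0 at depth 8
  lookup 110.54.187.64: bits 01101110001101 walk d0:H0→d1:-→d2:-→d3:-→d4:-→d5:-→d6:-→d7:-→d8:H0→d9:-→d10:-→d11:-→d12:-→d13:-→d14:- -> H0
  lookup 240.72.131.12: bits ε walk d0:H0 -> H0
  add 110.52.32.0/20 -> H2 at depth 20
  add 0.0.0.0/0 -> H3 at depth 0
  lookup 110.0.55.5: bits 0110111000 walk d0:H3→d1:-→d2:-→d3:-→d4:-→d5:-→d6:-→d7:-→d8:H0→d9:-→d10:- -> H0
  add 0.0.0.0/0 -> H3 at depth 0
  lookup 108.210.224.38: bits 011011 walk d0:H3→d1:-→d2:-→d3:-→d4:-→d5:-→d6:- -> H3
  del 19.224.0.0/12 (clear depth 12)
  del 110.52.32.0/20 (clear depth 20)
  lookup 15.42.110.204: bits 000 walk d0:H3→d1:-→d2:-→d3:- -> H3
  lookup 6.26.12.238: bits 000 walk d0:H3→d1:-→d2:-→d3:- -> H3
  lookup 86.92.232.25: bits 01 walk d0:H3→d1:-→d2:- -> H3
  add 19.228.0.0/16 -> H2 at depth 16
  add 110.52.32.0/20 -> H3 at depth 20
  lookup 110.0.0.1: bits 0110111000 walk d0:H3→d1:-→d2:-→d3:-→d4:-→d5:-→d6:-→d7:-→d8:H0→d9:-→d10:- -> H0
  add 0.0.0.0/3 -> H2 at depth 3
  add 110.52.32.0/20 -> H1 at depth 20
  lookup 110.1.116.235: bits 0110111000 walk d0:H3→d1:-→d2:-→d3:-→d4:-→d5:-→d6:-→d7:-→d8:H0→d9:-→d10:- -> H0
  lookup 110.52.35.16: bits 01101110001101000010 walk d0:H3→d1:-→d2:-→d3:-→d4:-→d5:-→d6:-→d7:-→d8:H0→d9:-→d10:-→d11:-→d12:-→d13:-→d14:-→d15:-→d16:H2→d17:-→d18:-→d19:-→d20:H1 -> H1
  add 0.0.0.0/0 -> H3 at depth 0
  lookup 34.255.2.30: bits 00 walk d0:H3→d1:-→d2:- -> H3
  add 134.235.138.128/28 -> H3 at depth 28
  lookup 0.0.170.35: bits 000 walk d0:H3→d1:-→d2:-→d3:H2 -> H2
  lookup 0.34.232.200: bits 000 walk d0:H3→d1:-→d2:-→d3:H2 -> H2

== LOOKUPS ==
["no-route","H3","H3","H3","H0","H0","H0","H3","H3","H3","H3","H0","H0","H1","H3","H2","H2"]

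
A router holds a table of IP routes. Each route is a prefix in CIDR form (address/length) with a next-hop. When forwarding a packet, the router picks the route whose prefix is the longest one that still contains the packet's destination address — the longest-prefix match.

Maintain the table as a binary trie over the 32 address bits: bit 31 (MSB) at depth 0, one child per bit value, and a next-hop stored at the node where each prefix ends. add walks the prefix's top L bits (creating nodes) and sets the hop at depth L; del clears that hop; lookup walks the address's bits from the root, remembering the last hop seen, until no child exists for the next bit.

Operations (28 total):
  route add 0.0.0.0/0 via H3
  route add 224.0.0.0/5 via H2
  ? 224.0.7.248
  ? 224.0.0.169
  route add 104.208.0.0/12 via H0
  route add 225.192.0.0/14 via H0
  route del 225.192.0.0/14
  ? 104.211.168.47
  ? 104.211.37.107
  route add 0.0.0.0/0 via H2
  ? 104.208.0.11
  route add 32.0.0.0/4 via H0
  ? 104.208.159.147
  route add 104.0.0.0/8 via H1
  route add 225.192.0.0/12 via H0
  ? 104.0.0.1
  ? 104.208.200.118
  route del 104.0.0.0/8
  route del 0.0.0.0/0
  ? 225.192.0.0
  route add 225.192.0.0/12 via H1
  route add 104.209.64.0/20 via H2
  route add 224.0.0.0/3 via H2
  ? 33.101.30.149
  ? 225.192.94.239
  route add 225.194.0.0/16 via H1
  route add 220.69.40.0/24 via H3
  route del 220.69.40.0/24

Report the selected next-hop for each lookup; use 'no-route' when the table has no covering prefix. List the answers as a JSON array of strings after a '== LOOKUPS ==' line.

Trace:
  add 0.0.0.0/0 -> H3 at depth 0
  add 224.0.0.0/5 -> H2 at depth 5
  ? 224.0.7.248  path d0:H3→d1:-→d2:-→d3:-→d4:-→d5:H2  best=H2
  ? 224.0.0.169  path d0:H3→d1:-→d2:-→d3:-→d4:-→d5:H2  best=H2
  add 104.208.0.0/12 -> H0 at depth 12
  add 225.192.0.0/14 -> H0 at depth 14
  - 225.192.0.0/14 clear@14
  ? 104.211.168.47  path d0:H3→d1:-→d2:-→d3:-→d4:-→d5:-→d6:-→d7:-→d8:-→d9:-→d10:-→d11:-→d12:H0  best=H0
  ? 104.211.37.107  path d0:H3→d1:-→d2:-→d3:-→d4:-→d5:-→d6:-→d7:-→d8:-→d9:-→d10:-→d11:-→d12:H0  best=H0
  add 0.0.0.0/0 -> H2 at depth 0
  ? 104.208.0.11  path d0:H2→d1:-→d2:-→d3:-→d4:-→d5:-→d6:-→d7:-→d8:-→d9:-→d10:-→d11:-→d12:H0  best=H0
  add 32.0.0.0/4 -> H0 at depth 4
  ? 104.208.159.147  path d0:H2→d1:-→d2:-→d3:-→d4:-→d5:-→d6:-→d7:-→d8:-→d9:-→d10:-→d11:-→d12:H0  best=H0
  add 104.0.0.0/8 -> H1 at depth 8
  add 225.192.0.0/12 -> H0 at depth 12
  ? 104.0.0.1  path d0:H2→d1:-→d2:-→d3:-→d4:-→d5:-→d6:-→d7:-→d8:H1  best=H1
  ? 104.208.200.118  path d0:H2→d1:-→d2:-→d3:-→d4:-→d5:-→d6:-→d7:-→d8:H1→d9:-→d10:-→d11:-→d12:H0  best=H0
  - 104.0.0.0/8 clear@8
  - 0.0.0.0/0 clear@0
  ? 225.192.0.0  path d0:-→d1:-→d2:-→d3:-→d4:-→d5:H2→d6:-→d7:-→d8:-→d9:-→d10:-→d11:-→d12:H0→d13:-→d14:-  best=H0
  add 225.192.0.0/12 -> H1 at depth 12
  add 104.209.64.0/20 -> H2 at depth 20
  add 224.0.0.0/3 -> H2 at depth 3
  ? 33.101.30.149  path d0:-→d1:-→d2:-→d3:-→d4:H0  best=H0
  ? 225.192.94.239  path d0:-→d1:-→d2:-→d3:H2→d4:-→d5:H2→d6:-→d7:-→d8:-→d9:-→d10:-→d11:-→d12:H1→d13:-→d14:-  best=H1
  add 225.194.0.0/16 -> H1 at depth 16
  add 220.69.40.0/24 -> H3 at depth 24
  - 220.69.40.0/24 clear@24

== LOOKUPS ==
["H2","H2","H0","H0","H0","H0","H1","H0","H0","H0","H1"]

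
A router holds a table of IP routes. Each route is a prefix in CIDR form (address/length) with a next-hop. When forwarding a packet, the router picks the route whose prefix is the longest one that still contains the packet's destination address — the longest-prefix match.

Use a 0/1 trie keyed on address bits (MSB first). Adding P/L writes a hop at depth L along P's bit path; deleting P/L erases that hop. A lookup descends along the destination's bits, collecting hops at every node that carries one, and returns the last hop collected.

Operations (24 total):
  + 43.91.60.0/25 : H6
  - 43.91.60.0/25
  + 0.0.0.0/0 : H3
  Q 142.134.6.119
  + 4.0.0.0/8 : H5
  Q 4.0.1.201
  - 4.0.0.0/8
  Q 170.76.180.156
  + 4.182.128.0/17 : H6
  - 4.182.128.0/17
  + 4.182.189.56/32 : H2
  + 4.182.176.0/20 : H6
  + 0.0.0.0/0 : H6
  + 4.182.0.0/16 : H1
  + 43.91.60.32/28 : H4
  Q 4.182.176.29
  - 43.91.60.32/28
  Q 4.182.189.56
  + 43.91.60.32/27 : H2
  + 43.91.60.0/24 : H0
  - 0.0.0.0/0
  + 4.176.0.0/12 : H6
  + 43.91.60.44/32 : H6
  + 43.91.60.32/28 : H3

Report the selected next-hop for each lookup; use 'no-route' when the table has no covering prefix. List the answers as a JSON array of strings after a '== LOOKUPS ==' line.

Process each operation:
  add 43.91.60.0/25 -> H6 at depth 25
  del 43.91.60.0/25 (clear depth 25)
  add 0.0.0.0/0 -> H3 at depth 0
  Q 142.134.6.119: descend ε ; hops seen [H3] ; pick H3
  add 4.0.0.0/8 -> H5 at depth 8
  Q 4.0.1.201: descend 00000100 ; hops seen [H3,H5] ; pick H5
  del 4.0.0.0/8 (clear depth 8)
  Q 170.76.180.156: descend ε ; hops seen [H3] ; pick H3
  add 4.182.128.0/17 -> H6 at depth 17
  del 4.182.128.0/17 (clear depth 17)
  add 4.182.189.56/32 -> H2 at depth 32
  add 4.182.176.0/20 -> H6 at depth 20
  add 0.0.0.0/0 -> H6 at depth 0
  add 4.182.0.0/16 -> H1 at depth 16
  add 43.91.60.32/28 -> H4 at depth 28
  Q 4.182.176.29: descend 00000100101101101011 ; hops seen [H6,H1,H6] ; pick H6
  del 43.91.60.32/28 (clear depth 28)
  Q 4.182.189.56: descend 00000100101101101011110100111000 ; hops seen [H6,H1,H6,H2] ; pick H2
  add 43.91.60.32/27 -> H2 at depth 27
  add 43.91.60.0/24 -> H0 at depth 24
  del 0.0.0.0/0 (clear depth 0)
  add 4.176.0.0/12 -> H6 at depth 12
  add 43.91.60.44/32 -> H6 at depth 32
  add 43.91.60.32/28 -> H3 at depth 28

== LOOKUPS ==
["H3","H5","H3","H6","H2"]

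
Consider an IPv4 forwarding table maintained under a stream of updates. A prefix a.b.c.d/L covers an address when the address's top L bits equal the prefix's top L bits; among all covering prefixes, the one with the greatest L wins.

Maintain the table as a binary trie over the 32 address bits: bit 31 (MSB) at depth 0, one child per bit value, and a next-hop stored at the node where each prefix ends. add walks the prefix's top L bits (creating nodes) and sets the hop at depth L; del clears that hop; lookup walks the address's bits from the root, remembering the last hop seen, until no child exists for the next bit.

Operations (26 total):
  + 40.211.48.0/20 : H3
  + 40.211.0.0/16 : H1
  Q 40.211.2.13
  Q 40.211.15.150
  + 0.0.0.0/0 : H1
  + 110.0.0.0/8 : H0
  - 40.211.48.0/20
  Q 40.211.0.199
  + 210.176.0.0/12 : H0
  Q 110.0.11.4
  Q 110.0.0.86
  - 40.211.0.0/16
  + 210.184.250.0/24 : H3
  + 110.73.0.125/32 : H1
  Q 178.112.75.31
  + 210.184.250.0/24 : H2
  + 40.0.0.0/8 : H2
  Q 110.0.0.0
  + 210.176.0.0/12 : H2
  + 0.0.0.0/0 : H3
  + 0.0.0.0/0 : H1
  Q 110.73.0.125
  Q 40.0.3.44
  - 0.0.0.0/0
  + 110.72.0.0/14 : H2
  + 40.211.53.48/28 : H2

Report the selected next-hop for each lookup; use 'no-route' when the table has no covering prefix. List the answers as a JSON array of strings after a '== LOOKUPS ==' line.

Trace:
  add 40.211.48.0/20 -> H3 at depth 20
  add 40.211.0.0/16 -> H1 at depth 16
  ? 40.211.2.13  path d0:-→d1:-→d2:-→d3:-→d4:-→d5:-→d6:-→d7:-→d8:-→d9:-→d10:-→d11:-→d12:-→d13:-→d14:-→d15:-→d16:H1→d17:-→d18:-  best=H1
  ? 40.211.15.150  path d0:-→d1:-→d2:-→d3:-→d4:-→d5:-→d6:-→d7:-→d8:-→d9:-→d10:-→d11:-→d12:-→d13:-→d14:-→d15:-→d16:H1→d17:-→d18:-  best=H1
  add 0.0.0.0/0 -> H1 at depth 0
  add 110.0.0.0/8 -> H0 at depth 8
  del 40.211.48.0/20 (clear depth 20)
  ? 40.211.0.199  path d0:H1→d1:-→d2:-→d3:-→d4:-→d5:-→d6:-→d7:-→d8:-→d9:-→d10:-→d11:-→d12:-→d13:-→d14:-→d15:-→d16:H1→d17:-→d18:-  best=H1
  add 210.176.0.0/12 -> H0 at depth 12
  ? 110.0.11.4  path d0:H1→d1:-→d2:-→d3:-→d4:-→d5:-→d6:-→d7:-→d8:H0  best=H0
  ? 110.0.0.86  path d0:H1→d1:-→d2:-→d3:-→d4:-→d5:-→d6:-→d7:-→d8:H0  best=H0
  del 40.211.0.0/16 (clear depth 16)
  add 210.184.250.0/24 -> H3 at depth 24
  add 110.73.0.125/32 -> H1 at depth 32
  ? 178.112.75.31  path d0:H1→d1:-  best=H1
  add 210.184.250.0/24 -> H2 at depth 24
  add 40.0.0.0/8 -> H2 at depth 8
  ? 110.0.0.0  path d0:H1→d1:-→d2:-→d3:-→d4:-→d5:-→d6:-→d7:-→d8:H0→d9:-  best=H0
  add 210.176.0.0/12 -> H2 at depth 12
  add 0.0.0.0/0 -> H3 at depth 0
  add 0.0.0.0/0 -> H1 at depth 0
  ? 110.73.0.125  path d0:H1→d1:-→d2:-→d3:-→d4:-→d5:-→d6:-→d7:-→d8:H0→d9:-→d10:-→d11:-→d12:-→d13:-→d14:-→d15:-→d16:-→d17:-→d18:-→d19:-→d20:-→d21:-→d22:-→d23:-→d24:-→d25:-→d26:-→d27:-→d28:-→d29:-→d30:-→d31:-→d32:H1  best=H1
  ? 40.0.3.44  path d0:H1→d1:-→d2:-→d3:-→d4:-→d5:-→d6:-→d7:-→d8:H2  best=H2
  del 0.0.0.0/0 (clear depth 0)
  add 110.72.0.0/14 -> H2 at depth 14
  add 40.211.53.48/28 -> H2 at depth 28

== LOOKUPS ==
["H1","H1","H1","H0","H0","H1","H0","H1","H2"]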